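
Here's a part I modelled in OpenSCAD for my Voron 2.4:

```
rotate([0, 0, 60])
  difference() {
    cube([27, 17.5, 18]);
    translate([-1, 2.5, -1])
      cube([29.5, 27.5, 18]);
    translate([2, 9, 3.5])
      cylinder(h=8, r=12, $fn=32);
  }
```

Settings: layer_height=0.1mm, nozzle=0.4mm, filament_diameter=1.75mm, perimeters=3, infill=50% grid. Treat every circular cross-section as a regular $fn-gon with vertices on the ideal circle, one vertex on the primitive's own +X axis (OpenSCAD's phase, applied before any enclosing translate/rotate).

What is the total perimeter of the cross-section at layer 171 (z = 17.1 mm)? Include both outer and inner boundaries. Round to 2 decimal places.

At z = 17.1 mm: the cube is present — its section is the full 27×17.5 rectangle (perimeter 89.00 mm); the cube at (-1, 2.5) is not intersected at this z (z outside [-1, 17]); the cylinder at (2, 9) is not intersected at this z (z outside [3.5, 11.5]); Subtracting the remaining from the first: none of the subtracted shapes is present at this height, so the 27×17.5 cube is unchanged — boundary = 89.00 mm; (rotated 60° about Z; rotation is an isometry so areas/perimeters/island counts are preserved). Overall, the cross-section is a single solid region. Total boundary length (outer) = 89.00 mm.

89.00 mm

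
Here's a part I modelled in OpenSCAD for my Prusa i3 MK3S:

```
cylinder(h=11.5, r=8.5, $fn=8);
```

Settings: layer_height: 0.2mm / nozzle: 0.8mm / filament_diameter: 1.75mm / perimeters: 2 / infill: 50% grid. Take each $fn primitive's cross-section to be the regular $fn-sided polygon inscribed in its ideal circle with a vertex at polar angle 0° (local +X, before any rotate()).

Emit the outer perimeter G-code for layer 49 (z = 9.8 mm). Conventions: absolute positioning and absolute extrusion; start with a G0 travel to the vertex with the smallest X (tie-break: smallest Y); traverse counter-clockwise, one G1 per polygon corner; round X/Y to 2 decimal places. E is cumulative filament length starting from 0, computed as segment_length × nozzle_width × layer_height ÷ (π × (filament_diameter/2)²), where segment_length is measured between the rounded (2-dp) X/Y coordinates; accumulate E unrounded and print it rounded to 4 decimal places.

At z = 9.8 mm: the r=8.5 cylinder gives a regular 8-gon of circumradius 8.5 (constant along its height). The outline is a single polygon with 8 vertices. Extrusion per mm of travel: 0.8 × 0.2 / (π × 0.875²) = 0.066520. Accumulating E over each segment gives final E = 3.4619.

G0 X-8.50 Y0.00 Z9.80
G1 X-6.01 Y-6.01 E0.4327
G1 X0.00 Y-8.50 E0.8655
G1 X6.01 Y-6.01 E1.2982
G1 X8.50 Y0.00 E1.7310
G1 X6.01 Y6.01 E2.1637
G1 X0.00 Y8.50 E2.5964
G1 X-6.01 Y6.01 E3.0292
G1 X-8.50 Y0.00 E3.4619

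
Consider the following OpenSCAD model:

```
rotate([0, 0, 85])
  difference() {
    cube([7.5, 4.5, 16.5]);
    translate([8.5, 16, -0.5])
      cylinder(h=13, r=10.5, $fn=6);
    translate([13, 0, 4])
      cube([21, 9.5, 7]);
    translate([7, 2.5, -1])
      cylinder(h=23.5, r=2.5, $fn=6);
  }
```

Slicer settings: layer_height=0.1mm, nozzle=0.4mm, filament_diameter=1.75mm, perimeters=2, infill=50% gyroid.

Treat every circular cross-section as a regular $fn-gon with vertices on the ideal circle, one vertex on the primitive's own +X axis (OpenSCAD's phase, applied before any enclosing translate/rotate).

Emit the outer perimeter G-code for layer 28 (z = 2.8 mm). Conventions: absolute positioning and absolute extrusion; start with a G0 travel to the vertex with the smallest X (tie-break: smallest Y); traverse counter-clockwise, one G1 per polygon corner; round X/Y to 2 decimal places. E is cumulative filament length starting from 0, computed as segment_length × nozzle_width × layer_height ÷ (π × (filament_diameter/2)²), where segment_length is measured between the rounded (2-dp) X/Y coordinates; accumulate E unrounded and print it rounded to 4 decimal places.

At z = 2.8 mm: the cube (footprint 7.5×4.5) is included at this height; the cylinder at (8.5, 16): section is a regular 6-gon, circumradius r=10.5; the cube at (13, 0) does not reach this height (z outside [4, 11]); the r=2.5 cylinder at (7, 2.5) gives a regular 6-gon of circumradius 2.5 (constant along its height); After the difference (first − rest): starting from the 7.5×4.5 cube, the r=10.5 cylinder at (8.5, 16) misses the remaining region (no effect); the r=2.5 cylinder at (7, 2.5) partially overlaps it — only the 9.99 mm² overlap (of its 16.24 mm²) is removed, clipping the outline — 1 connected region; (rotated 85° about Z; rotation is an isometry so areas/perimeters/island counts are preserved). The outline is a single polygon with 7 vertices. Extrusion per mm of travel: 0.4 × 0.1 / (π × 0.875²) = 0.016630. Accumulating E over each segment gives final E = 0.4083.

G0 X-4.48 Y0.39 Z2.80
G1 X0.00 Y0.00 E0.0748
G1 X0.65 Y7.47 E0.1995
G1 X0.32 Y7.50 E0.2050
G1 X0.17 Y5.76 E0.2340
G1 X-2.10 Y4.70 E0.2757
G1 X-3.99 Y6.03 E0.3141
G1 X-4.48 Y0.39 E0.4083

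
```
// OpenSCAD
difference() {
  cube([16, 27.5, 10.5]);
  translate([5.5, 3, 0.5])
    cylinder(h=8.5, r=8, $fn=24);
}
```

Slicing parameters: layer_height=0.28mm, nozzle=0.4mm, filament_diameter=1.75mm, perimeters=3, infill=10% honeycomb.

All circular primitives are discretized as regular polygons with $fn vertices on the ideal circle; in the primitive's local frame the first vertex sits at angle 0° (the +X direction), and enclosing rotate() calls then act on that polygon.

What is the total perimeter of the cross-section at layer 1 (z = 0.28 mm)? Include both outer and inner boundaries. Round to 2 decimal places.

87.00 mm

At z = 0.28 mm: the cube (footprint 16×27.5) is included at this height (perimeter 87.00 mm); the cylinder at (5.5, 3) does not reach this height (z outside [0.5, 9]); Subtracting the remaining from the first: none of the subtracted shapes is present at this height, so the 16×27.5 cube is unchanged — boundary = 87.00 mm. Overall, the cross-section is a single solid region. Total boundary length (outer) = 87.00 mm.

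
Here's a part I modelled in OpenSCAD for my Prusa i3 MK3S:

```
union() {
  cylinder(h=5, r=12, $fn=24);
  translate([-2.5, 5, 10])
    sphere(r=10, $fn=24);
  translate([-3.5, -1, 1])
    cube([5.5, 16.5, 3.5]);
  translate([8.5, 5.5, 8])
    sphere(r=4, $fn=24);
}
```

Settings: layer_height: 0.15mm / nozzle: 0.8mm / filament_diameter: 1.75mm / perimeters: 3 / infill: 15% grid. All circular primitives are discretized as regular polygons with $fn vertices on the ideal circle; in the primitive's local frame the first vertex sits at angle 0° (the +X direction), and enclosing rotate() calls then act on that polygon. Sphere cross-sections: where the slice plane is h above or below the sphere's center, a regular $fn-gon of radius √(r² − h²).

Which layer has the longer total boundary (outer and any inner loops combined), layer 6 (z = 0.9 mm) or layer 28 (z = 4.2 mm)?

Layer 6 (z = 0.9): the r=12 cylinder contributes a regular 24-gon of circumradius 12 (perimeter = 2·24·12.000·sin(180°/24) = 75.18 mm); the sphere at (-2.5, 5): section is a regular 24-gon, circumradius = √(r²−h²) = √(10²−9.1²) = 4.146 (perimeter = 2·24·4.146·sin(180°/24) = 25.98 mm); the cube at (-3.5, -1) is absent (z outside [1, 4.5]); the sphere at (8.5, 5.5) does not reach this height (|z−center|=7.100 > r=4); Combining (union): the r=10 sphere at (-2.5, 5) lies entirely inside the r=12 cylinder, so the union is just the r=12 cylinder — boundary = 75.18 mm. So its perimeter = 75.18 mm. Layer 28 (z = 4.2): the r=12 cylinder gives a regular 24-gon of circumradius 12 (constant along its height) (perimeter = 2·24·12.000·sin(180°/24) = 75.18 mm); the r=10 sphere at (-2.5, 5) contributes a regular 24-gon of circumradius √(10²−5.8²) = 8.146 (perimeter = 2·24·8.146·sin(180°/24) = 51.04 mm); the cube at (-3.5, -1) is present — its section is the full 5.5×16.5 rectangle (perimeter 44.00 mm); the r=4 sphere at (8.5, 5.5) contributes a regular 24-gon of circumradius √(4²−3.8²) = 1.249 (perimeter = 2·24·1.249·sin(180°/24) = 7.83 mm); Merging all regions: the regions partially overlap (shared area 268.16 mm²), so the edge portions inside another operand are dropped and the merged outline is re-measured after clipping — boundary = 83.09 mm. So its perimeter = 83.09 mm. Layer 28 is larger (83.09 vs 75.18 mm).

layer 28 (z = 4.2 mm)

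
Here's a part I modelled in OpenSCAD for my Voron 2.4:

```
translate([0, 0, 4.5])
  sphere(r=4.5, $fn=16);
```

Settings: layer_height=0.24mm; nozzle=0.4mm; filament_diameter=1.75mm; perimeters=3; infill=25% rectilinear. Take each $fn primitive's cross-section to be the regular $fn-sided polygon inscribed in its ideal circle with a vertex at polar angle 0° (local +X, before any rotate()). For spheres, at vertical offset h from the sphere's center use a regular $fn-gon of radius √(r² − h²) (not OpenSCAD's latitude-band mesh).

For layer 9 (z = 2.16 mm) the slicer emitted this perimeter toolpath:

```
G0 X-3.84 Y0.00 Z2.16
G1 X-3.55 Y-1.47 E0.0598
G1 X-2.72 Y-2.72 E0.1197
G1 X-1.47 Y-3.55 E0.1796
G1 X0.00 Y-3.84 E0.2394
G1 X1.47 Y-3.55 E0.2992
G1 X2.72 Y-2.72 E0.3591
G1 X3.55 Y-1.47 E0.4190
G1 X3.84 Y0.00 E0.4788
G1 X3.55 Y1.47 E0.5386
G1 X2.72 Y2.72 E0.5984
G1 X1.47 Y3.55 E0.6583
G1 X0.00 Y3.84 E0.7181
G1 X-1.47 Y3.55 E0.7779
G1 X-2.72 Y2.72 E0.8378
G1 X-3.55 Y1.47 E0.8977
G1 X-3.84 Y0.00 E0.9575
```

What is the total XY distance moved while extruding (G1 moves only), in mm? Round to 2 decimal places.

Sum the Euclidean lengths of each G1 segment: total = 23.99 mm.

23.99 mm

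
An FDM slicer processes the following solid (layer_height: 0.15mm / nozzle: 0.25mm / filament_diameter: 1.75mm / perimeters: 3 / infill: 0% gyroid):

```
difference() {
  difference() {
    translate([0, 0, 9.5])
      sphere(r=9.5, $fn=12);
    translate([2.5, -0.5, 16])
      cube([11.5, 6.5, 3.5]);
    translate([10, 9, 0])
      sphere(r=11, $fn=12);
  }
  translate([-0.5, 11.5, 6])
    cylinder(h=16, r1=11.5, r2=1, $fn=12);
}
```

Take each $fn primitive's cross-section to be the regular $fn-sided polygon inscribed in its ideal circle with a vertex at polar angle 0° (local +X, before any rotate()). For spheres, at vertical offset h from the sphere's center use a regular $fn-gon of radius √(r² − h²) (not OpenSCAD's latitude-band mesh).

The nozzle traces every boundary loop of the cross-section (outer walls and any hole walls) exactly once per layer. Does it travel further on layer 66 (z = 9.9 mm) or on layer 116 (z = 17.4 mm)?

Layer 66 (z = 9.9): the r=9.5 sphere contributes a regular 12-gon of circumradius √(9.5²−0.4²) = 9.492 (perimeter = 2·12·9.492·sin(180°/12) = 58.96 mm); the cube at (2.5, -0.5) does not reach this height (z outside [16, 19.5]); the r=11 sphere at (10, 9) contributes a regular 12-gon of circumradius √(11²−9.9²) = 4.795 (perimeter = 2·12·4.795·sin(180°/12) = 29.78 mm); After the difference (first − rest): starting from the r=9.5 sphere, the r=11 sphere at (10, 9) partially overlaps it — only the 1.13 mm² overlap (of its 68.97 mm²) is removed, clipping the outline — boundary = 59.13 mm; the cone at (-0.5, 11.5) (r1=11.5→r2=1) has section circumradius 8.941 here — a regular 12-gon (perimeter = 2·12·8.941·sin(180°/12) = 55.54 mm); After the difference (first − rest): starting from the result so far, the cone at (-0.5, 11.5) partially overlaps it — only the 61.95 mm² overlap (of its 239.80 mm²) is removed, clipping the outline — boundary = 58.88 mm. So its perimeter = 58.88 mm. Layer 116 (z = 17.4): the r=9.5 sphere slices to a regular 12-gon of circumradius 5.276 (√(r²−h²) with h=7.9 from center) (perimeter = 2·12·5.276·sin(180°/12) = 32.77 mm); the cube at (2.5, -0.5) (footprint 11.5×6.5) is included at this height (perimeter 36.00 mm); the sphere at (10, 9) is not intersected at this z (|z−center|=17.400 > r=11); Subtracting the remaining from the first: starting from the r=9.5 sphere, the 11.5×6.5 cube at (2.5, -0.5) partially overlaps it — only the 9.88 mm² overlap (of its 74.75 mm²) is removed, clipping the outline — boundary = 34.40 mm; the cone at (-0.5, 11.5) (r1=11.5→r2=1) has section circumradius 4.019 here — a regular 12-gon (perimeter = 2·12·4.019·sin(180°/12) = 24.96 mm); Subtracting the remaining from the first: starting from that combined region, the cone at (-0.5, 11.5) misses the remaining region (no effect) — boundary = 34.40 mm. So its perimeter = 34.40 mm. Layer 66 is larger (58.88 vs 34.40 mm).

layer 66 (z = 9.9 mm)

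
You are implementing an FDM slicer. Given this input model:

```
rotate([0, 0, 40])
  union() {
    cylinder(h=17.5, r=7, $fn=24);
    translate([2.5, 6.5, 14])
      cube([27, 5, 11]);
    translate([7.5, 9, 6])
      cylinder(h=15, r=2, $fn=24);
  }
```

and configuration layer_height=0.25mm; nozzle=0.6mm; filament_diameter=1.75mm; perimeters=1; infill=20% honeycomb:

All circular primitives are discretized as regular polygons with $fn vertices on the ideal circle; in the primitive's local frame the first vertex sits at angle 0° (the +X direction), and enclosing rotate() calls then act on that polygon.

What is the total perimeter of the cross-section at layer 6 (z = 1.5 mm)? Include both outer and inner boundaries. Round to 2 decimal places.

At z = 1.5 mm: the r=7 cylinder contributes a regular 24-gon of circumradius 7 (perimeter = 2·24·7.000·sin(180°/24) = 43.86 mm); the cube at (2.5, 6.5) is not intersected at this z (z outside [14, 25]); the cylinder at (7.5, 9) does not reach this height (z outside [6, 21]); Merging all regions: only the r=7 cylinder is present, so the union is just that shape — boundary = 43.86 mm; (rotated 40° about Z; rotation is an isometry so areas/perimeters/island counts are preserved). Overall, the cross-section is a single solid region. Total boundary length (outer) = 43.86 mm.

43.86 mm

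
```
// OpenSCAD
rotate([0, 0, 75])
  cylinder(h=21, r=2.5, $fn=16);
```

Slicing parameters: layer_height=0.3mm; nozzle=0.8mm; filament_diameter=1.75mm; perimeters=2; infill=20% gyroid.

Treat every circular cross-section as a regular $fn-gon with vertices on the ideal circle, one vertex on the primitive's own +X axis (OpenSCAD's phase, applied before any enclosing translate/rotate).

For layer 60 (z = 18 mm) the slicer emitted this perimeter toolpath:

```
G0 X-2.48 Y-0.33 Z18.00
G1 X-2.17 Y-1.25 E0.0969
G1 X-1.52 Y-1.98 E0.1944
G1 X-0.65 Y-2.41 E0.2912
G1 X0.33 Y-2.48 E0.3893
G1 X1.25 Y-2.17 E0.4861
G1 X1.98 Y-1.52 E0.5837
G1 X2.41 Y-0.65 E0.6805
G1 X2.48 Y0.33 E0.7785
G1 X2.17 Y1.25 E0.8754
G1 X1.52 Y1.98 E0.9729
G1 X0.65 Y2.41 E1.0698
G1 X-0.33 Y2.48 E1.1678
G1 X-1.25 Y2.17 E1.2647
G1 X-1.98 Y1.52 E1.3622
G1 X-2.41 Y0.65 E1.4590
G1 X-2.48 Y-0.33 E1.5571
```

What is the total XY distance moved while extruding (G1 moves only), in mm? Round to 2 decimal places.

15.60 mm

Sum the Euclidean lengths of each G1 segment: total = 15.60 mm.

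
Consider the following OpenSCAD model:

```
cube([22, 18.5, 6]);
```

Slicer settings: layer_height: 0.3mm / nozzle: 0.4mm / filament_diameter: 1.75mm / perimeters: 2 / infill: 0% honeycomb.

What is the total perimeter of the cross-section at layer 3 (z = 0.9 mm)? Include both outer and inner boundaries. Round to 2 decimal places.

81.00 mm

At z = 0.9 mm: the 22×18.5 cube contributes its full rectangle (perimeter 81.00 mm). Overall, the cross-section is a single solid region. Total boundary length (outer) = 81.00 mm.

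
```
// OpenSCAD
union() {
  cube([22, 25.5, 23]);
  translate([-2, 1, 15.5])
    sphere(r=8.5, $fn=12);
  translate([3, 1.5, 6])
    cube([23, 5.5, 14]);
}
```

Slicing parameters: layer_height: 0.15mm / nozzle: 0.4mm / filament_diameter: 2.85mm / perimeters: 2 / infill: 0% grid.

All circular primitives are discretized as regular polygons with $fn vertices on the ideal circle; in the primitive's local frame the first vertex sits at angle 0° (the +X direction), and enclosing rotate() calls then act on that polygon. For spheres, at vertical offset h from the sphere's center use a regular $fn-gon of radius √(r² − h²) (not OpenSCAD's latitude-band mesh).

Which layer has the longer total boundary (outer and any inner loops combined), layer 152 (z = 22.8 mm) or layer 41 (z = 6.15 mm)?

Layer 152 (z = 22.8): the cube is present — its section is the full 22×25.5 rectangle (perimeter 95.00 mm); the sphere at (-2, 1): section is a regular 12-gon, circumradius = √(r²−h²) = √(8.5²−7.3²) = 4.354 (perimeter = 2·12·4.354·sin(180°/12) = 27.05 mm); the cube at (3, 1.5) does not reach this height (z outside [6, 20]); Taking the union: the regions partially overlap (shared area 8.27 mm²), so the edge portions inside another operand are dropped and the merged outline is re-measured after clipping — boundary = 109.42 mm. So its perimeter = 109.42 mm. Layer 41 (z = 6.15): the cube is present — its section is the full 22×25.5 rectangle (perimeter 95.00 mm); the sphere at (-2, 1) is absent (|z−center|=9.350 > r=8.5); the cube at (3, 1.5) is present — its section is the full 23×5.5 rectangle (perimeter 57.00 mm); Taking the union: the regions partially overlap (shared area 104.50 mm²), so the edge portions inside another operand are dropped and the merged outline is re-measured after clipping — boundary = 103.00 mm. So its perimeter = 103.00 mm. Layer 152 is larger (109.42 vs 103.00 mm).

layer 152 (z = 22.8 mm)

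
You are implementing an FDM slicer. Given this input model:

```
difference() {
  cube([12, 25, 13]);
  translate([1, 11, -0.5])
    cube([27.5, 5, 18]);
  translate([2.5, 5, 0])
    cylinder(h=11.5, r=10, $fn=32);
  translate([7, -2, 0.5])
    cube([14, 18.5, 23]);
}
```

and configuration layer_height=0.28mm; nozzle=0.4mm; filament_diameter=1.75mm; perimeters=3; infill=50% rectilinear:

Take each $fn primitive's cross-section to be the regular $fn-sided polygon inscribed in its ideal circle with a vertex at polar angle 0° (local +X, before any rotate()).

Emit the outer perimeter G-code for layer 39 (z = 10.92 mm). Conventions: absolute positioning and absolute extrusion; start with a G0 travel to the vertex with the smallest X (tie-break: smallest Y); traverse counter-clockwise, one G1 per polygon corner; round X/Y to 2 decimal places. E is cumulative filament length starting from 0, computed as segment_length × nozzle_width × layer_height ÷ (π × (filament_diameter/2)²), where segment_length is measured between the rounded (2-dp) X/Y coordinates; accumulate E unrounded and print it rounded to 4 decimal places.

At z = 10.92 mm: the 12×25 cube contributes its full rectangle; the 27.5×5 cube at (1, 11) contributes its full rectangle; the cylinder at (2.5, 5): section is a regular 32-gon, circumradius r=10; the cube at (7, -2) (footprint 14×18.5) is included at this height; After the difference (first − rest): starting from the 12×25 cube, the 27.5×5 cube at (1, 11) partially overlaps it — only the 55.00 mm² overlap (of its 137.50 mm²) is removed, clipping the outline; the r=10 cylinder at (2.5, 5) partially overlaps it — only the 133.01 mm² overlap (of its 312.14 mm²) is removed, clipping the outline; the 14×18.5 cube at (7, -2) partially overlaps it — only the 5.26 mm² overlap (of its 259.00 mm²) is removed, clipping the outline — 1 connected region. The outline is a single polygon with 9 vertices. Extrusion per mm of travel: 0.4 × 0.28 / (π × 0.875²) = 0.046564. Accumulating E over each segment gives final E = 2.0739.

G0 X0.00 Y14.64 Z10.92
G1 X0.55 Y14.81 E0.0268
G1 X1.00 Y14.85 E0.0478
G1 X1.00 Y16.00 E0.1014
G1 X7.00 Y16.00 E0.3808
G1 X7.00 Y16.50 E0.4041
G1 X12.00 Y16.50 E0.6369
G1 X12.00 Y25.00 E1.0327
G1 X0.00 Y25.00 E1.5914
G1 X0.00 Y14.64 E2.0739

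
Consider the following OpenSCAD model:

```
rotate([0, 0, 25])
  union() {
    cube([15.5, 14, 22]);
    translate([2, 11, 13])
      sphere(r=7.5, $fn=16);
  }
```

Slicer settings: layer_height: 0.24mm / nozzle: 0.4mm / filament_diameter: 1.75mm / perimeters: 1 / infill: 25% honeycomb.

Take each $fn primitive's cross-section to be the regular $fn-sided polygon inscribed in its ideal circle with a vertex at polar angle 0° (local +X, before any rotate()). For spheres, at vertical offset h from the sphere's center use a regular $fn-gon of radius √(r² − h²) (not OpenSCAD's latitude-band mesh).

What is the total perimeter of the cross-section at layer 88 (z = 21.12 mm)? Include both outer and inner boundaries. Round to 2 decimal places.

At z = 21.12 mm: the cube (footprint 15.5×14) is included at this height (perimeter 59.00 mm); the sphere at (2, 11) does not reach this height (|z−center|=8.120 > r=7.5); Combining (union): only the 15.5×14 cube is present, so the union is just that shape — boundary = 59.00 mm; (rotated 25° about Z; rotation is an isometry so areas/perimeters/island counts are preserved). Overall, the cross-section is a single solid region. Total boundary length (outer) = 59.00 mm.

59.00 mm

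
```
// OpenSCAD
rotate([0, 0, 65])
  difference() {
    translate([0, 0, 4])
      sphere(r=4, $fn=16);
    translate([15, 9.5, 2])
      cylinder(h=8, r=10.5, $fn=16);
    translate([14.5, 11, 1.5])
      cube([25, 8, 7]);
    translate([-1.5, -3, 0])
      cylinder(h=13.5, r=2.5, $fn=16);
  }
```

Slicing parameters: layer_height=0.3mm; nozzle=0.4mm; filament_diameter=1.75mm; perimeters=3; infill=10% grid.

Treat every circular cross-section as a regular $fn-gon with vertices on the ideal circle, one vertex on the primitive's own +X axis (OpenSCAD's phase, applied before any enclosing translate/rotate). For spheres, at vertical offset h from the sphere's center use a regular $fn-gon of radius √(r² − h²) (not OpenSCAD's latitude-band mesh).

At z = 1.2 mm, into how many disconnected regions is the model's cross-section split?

1

At z = 1.2 mm: the r=4 sphere contributes a regular 16-gon of circumradius √(4²−2.8²) = 2.857; the cylinder at (15, 9.5) is absent (z outside [2, 10]); the cube at (14.5, 11) does not reach this height (z outside [1.5, 8.5]); the r=2.5 cylinder at (-1.5, -3) contributes a regular 16-gon of circumradius 2.5; Taking the first minus the rest: starting from the r=4 sphere, the r=2.5 cylinder at (-1.5, -3) partially overlaps it — only the 5.48 mm² overlap (of its 19.13 mm²) is removed, clipping the outline — 1 connected region; (rotated 65° about Z; rotation is an isometry so areas/perimeters/island counts are preserved). The result has 1 disconnected region.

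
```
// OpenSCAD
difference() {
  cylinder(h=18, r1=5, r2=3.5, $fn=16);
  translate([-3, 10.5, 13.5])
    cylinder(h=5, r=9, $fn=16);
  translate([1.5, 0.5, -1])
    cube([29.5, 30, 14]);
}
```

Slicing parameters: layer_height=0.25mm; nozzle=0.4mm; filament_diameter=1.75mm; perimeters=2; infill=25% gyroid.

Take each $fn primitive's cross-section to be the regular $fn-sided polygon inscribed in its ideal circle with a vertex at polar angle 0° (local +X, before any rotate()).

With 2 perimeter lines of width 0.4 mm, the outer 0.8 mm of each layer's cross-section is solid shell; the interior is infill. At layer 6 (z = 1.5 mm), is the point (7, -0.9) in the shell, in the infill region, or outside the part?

At z = 1.5 mm: the cone contributes a regular 16-gon of circumradius 4.875 (interpolated between r1=5 and r2=3.5 at t=0.083); the cylinder at (-3, 10.5) is not intersected at this z (z outside [13.5, 18.5]); the 29.5×30 cube at (1.5, 0.5) contributes its full rectangle; Taking the first minus the rest: starting from the cone, the 29.5×30 cube at (1.5, 0.5) partially overlaps it — only the 9.44 mm² overlap (of its 885.00 mm²) is removed, clipping the outline — 1 connected region. Overall, the cross-section is a single solid region. The nearest boundary edge runs (4.88, 0.00)→(4.50, -1.87); distance from the point to it = 2.26 mm. The point is not inside any of the regions above, so it lies outside the cross-section (2.26 mm from the nearest boundary).

outside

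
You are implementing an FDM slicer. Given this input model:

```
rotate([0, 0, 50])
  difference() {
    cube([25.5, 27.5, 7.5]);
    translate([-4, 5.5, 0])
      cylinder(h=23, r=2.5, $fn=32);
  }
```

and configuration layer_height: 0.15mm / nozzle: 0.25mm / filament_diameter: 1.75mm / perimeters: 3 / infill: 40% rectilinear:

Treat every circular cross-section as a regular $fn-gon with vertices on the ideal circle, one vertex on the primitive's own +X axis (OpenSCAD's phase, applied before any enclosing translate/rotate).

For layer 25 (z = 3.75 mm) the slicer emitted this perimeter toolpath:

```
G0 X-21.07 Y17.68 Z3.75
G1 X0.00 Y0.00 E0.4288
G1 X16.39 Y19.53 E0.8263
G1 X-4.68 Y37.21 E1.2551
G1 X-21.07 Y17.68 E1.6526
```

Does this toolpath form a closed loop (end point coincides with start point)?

Start point (G0): (-21.07, 17.68). End point (last G1): the path returns to the start — closed.

yes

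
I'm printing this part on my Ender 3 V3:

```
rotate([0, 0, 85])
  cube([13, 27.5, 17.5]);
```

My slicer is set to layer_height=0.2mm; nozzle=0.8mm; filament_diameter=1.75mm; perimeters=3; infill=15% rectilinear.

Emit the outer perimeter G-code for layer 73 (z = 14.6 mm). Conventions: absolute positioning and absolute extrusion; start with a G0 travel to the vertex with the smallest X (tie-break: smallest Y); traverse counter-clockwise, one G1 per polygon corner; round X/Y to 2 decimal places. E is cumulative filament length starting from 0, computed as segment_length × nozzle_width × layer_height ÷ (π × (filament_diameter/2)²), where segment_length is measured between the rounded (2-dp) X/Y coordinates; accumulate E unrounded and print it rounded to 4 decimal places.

G0 X-27.40 Y2.40 Z14.60
G1 X0.00 Y0.00 E1.8296
G1 X1.13 Y12.95 E2.6943
G1 X-26.26 Y15.35 E4.5233
G1 X-27.40 Y2.40 E5.3881

At z = 14.6 mm: the cube is present — its section is the full 13×27.5 rectangle; (whole slice rotated 85° about Z — lengths, areas and connectivity unchanged). The outline is a single polygon with 4 vertices. Extrusion per mm of travel: 0.8 × 0.2 / (π × 0.875²) = 0.066520. Accumulating E over each segment gives final E = 5.3881.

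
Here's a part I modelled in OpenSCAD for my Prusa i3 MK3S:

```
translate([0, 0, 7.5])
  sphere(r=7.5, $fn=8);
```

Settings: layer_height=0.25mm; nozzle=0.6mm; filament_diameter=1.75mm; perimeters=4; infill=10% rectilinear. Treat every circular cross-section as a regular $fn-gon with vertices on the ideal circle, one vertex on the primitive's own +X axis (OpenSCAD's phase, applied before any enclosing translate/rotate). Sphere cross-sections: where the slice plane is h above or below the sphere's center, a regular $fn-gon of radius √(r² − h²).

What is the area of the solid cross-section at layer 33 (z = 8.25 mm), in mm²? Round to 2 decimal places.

157.51 mm²

At z = 8.25 mm: the r=7.5 sphere slices to a regular 8-gon of circumradius 7.462 (√(r²−h²) with h=0.75 from center) (area = (8/2)·7.462²·sin(360°/8) = 157.51 mm²). Overall, the cross-section is a single solid region. Net area = 157.51 mm².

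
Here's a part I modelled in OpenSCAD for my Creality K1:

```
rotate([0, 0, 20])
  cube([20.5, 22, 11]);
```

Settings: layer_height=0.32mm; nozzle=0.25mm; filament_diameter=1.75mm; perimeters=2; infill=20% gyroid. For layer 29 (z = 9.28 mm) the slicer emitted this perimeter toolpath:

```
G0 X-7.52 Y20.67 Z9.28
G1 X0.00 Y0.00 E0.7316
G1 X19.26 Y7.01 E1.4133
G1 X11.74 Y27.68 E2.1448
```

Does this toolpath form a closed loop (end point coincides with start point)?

no

Start point (G0): (-7.52, 20.67). End point (last G1): the path does not return to the start — open.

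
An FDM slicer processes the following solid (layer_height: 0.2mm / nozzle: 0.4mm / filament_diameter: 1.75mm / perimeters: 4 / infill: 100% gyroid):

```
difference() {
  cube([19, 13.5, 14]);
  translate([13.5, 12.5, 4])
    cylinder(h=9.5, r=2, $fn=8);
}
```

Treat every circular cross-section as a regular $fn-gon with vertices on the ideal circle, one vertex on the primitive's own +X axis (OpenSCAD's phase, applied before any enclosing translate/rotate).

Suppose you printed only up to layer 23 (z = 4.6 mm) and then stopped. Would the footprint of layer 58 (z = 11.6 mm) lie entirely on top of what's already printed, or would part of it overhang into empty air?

entirely on top

Compare the two slices. At z = 4.6: the cube (footprint 19×13.5) is included at this height (area 256.50 mm²); the r=2 cylinder at (13.5, 12.5) gives a regular 8-gon of circumradius 2 (constant along its height) (area = (8/2)·2.000²·sin(360°/8) = 11.31 mm²); Taking the first minus the rest: starting from the 19×13.5 cube (256.50 mm²), the r=2 cylinder at (13.5, 12.5) partially overlaps it — only the 9.24 mm² overlap (of its 11.31 mm²) is removed, clipping the outline — area = 247.26 mm². At z = 11.6: the cube is present — its section is the full 19×13.5 rectangle (area 256.50 mm²); the cylinder at (13.5, 12.5): section is a regular 8-gon, circumradius r=2 (area = (8/2)·2.000²·sin(360°/8) = 11.31 mm²); After the difference (first − rest): starting from the 19×13.5 cube (256.50 mm²), the r=2 cylinder at (13.5, 12.5) partially overlaps it — only the 9.24 mm² overlap (of its 11.31 mm²) is removed, clipping the outline — area = 247.26 mm². Checking containment: the cross-section at z = 11.6 is a subset of the cross-section at z = 4.6.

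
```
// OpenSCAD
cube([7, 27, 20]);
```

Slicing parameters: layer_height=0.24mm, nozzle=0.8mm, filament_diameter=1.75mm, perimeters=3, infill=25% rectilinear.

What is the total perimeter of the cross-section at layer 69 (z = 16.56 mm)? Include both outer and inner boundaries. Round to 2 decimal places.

68.00 mm

At z = 16.56 mm: the cube is present — its section is the full 7×27 rectangle (perimeter 68.00 mm). Overall, the cross-section is a single solid region. Total boundary length (outer) = 68.00 mm.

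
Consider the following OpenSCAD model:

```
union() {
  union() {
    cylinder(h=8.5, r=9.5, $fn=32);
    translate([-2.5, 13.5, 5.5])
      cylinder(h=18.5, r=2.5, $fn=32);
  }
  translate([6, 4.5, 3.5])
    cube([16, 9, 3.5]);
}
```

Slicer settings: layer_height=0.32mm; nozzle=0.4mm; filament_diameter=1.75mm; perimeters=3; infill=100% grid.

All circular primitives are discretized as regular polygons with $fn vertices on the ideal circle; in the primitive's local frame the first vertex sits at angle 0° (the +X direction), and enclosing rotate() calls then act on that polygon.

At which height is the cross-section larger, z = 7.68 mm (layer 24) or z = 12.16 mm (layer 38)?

Layer 24 (z = 7.68): the cylinder: section is a regular 32-gon, circumradius r=9.5 (area = (32/2)·9.500²·sin(360°/32) = 281.71 mm²); the r=2.5 cylinder at (-2.5, 13.5) gives a regular 32-gon of circumradius 2.5 (constant along its height) (area = (32/2)·2.500²·sin(360°/32) = 19.51 mm²); Taking the union: the 2 present regions are separate (no shared area or edge), so areas and boundary lengths simply add and each stays a separate island — area = 301.22 mm²; the cube at (6, 4.5) is not intersected at this z (z outside [3.5, 7]); Taking the union: only that combined region is present, so the union is just that shape — area = 301.22 mm². So its area = 301.22 mm². Layer 38 (z = 12.16): the cylinder is not intersected at this z (z outside [0, 8.5]); the r=2.5 cylinder at (-2.5, 13.5) gives a regular 32-gon of circumradius 2.5 (constant along its height) (area = (32/2)·2.500²·sin(360°/32) = 19.51 mm²); Merging all regions: only the r=2.5 cylinder at (-2.5, 13.5) is present, so the union is just that shape — area = 19.51 mm²; the cube at (6, 4.5) does not reach this height (z outside [3.5, 7]); Taking the union: only that combined region is present, so the union is just that shape — area = 19.51 mm². So its area = 19.51 mm². Layer 24 is larger (301.22 vs 19.51 mm²).

layer 24 (z = 7.68 mm)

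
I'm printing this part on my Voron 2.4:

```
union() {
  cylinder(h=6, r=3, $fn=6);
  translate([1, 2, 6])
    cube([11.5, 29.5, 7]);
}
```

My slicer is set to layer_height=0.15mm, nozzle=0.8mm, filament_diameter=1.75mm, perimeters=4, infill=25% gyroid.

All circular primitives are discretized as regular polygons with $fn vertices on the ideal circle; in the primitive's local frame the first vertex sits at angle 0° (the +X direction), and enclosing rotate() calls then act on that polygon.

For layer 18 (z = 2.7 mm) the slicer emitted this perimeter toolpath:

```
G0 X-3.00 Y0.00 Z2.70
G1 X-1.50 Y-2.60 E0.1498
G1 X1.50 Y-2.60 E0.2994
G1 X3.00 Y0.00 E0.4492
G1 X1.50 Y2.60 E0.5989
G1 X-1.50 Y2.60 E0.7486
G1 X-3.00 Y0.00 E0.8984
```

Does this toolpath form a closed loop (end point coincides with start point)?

yes

Start point (G0): (-3.00, 0.00). End point (last G1): the path returns to the start — closed.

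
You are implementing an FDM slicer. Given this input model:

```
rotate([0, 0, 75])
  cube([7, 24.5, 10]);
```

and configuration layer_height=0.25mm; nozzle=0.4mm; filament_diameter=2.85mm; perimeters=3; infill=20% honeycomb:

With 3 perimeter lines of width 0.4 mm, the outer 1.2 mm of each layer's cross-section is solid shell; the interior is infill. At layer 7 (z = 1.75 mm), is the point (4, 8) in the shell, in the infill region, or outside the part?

outside

At z = 1.75 mm: the cube is present — its section is the full 7×24.5 rectangle; (whole slice rotated 75° about Z — lengths, areas and connectivity unchanged). Overall, the cross-section is a single solid region. Undo the 75° rotation: the query point maps to (8.763, -1.793) in the un-rotated model frame. The nearest boundary edge runs (0.00, 0.00)→(7.00, 0.00); distance from the point to it = 2.51 mm. The point is not inside any of the regions above, so it lies outside the cross-section (2.51 mm from the nearest boundary).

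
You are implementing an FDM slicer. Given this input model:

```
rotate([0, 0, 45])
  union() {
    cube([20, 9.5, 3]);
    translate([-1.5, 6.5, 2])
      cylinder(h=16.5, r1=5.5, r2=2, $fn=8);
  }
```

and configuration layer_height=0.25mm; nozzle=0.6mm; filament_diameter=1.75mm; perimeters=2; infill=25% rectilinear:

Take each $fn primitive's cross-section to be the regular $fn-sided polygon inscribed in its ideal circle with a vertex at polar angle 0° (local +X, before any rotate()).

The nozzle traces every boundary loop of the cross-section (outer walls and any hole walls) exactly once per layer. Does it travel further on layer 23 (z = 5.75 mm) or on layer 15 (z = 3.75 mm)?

layer 15 (z = 3.75 mm)

Layer 23 (z = 5.75): the cube does not reach this height (z outside [0, 3]); the cone at (-1.5, 6.5): at t=0.227 of its height the radius interpolates to r₁+(r₂−r₁)t = 4.705, giving a regular 8-gon of that circumradius (perimeter = 2·8·4.705·sin(180°/8) = 28.81 mm); Combining (union): only the cone at (-1.5, 6.5) is present, so the union is just that shape — boundary = 28.81 mm; (whole slice rotated 45° about Z — lengths, areas and connectivity unchanged). So its perimeter = 28.81 mm. Layer 15 (z = 3.75): the cube does not reach this height (z outside [0, 3]); the cone at (-1.5, 6.5) contributes a regular 8-gon of circumradius 5.129 (interpolated between r1=5.5 and r2=2 at t=0.106) (perimeter = 2·8·5.129·sin(180°/8) = 31.40 mm); Combining (union): only the cone at (-1.5, 6.5) is present, so the union is just that shape — boundary = 31.40 mm; (rotated 45° about Z; rotation is an isometry so areas/perimeters/island counts are preserved). So its perimeter = 31.40 mm. Layer 15 is larger (31.40 vs 28.81 mm).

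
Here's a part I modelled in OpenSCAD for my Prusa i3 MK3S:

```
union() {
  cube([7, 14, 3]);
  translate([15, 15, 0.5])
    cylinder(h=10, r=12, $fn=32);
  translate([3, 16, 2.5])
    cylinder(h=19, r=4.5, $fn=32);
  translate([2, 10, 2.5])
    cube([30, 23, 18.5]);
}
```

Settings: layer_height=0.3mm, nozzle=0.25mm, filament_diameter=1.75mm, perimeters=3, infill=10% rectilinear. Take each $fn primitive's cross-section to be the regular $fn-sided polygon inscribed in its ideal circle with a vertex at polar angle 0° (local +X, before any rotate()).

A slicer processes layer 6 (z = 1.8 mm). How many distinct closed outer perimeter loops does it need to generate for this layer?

At z = 1.8 mm: the cube is present — its section is the full 7×14 rectangle; the r=12 cylinder at (15, 15) gives a regular 32-gon of circumradius 12 (constant along its height); the cylinder at (3, 16) is not intersected at this z (z outside [2.5, 21.5]); the cube at (2, 10) does not reach this height (z outside [2.5, 21]); Taking the union: the regions partially overlap (shared area 20.45 mm²), so overlapping operands fuse into one piece — 1 connected region. The result has 1 disconnected region.

1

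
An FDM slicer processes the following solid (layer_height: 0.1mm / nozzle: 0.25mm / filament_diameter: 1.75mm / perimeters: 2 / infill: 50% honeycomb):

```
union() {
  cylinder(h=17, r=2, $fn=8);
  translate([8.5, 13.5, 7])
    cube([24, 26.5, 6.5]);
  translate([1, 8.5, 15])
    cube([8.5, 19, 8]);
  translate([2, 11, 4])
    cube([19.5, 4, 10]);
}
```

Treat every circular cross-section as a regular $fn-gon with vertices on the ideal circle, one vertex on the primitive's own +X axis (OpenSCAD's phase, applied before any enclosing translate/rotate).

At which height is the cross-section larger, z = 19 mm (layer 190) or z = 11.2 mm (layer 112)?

Layer 190 (z = 19): the cylinder does not reach this height (z outside [0, 17]); the cube at (8.5, 13.5) is not intersected at this z (z outside [7, 13.5]); the 8.5×19 cube at (1, 8.5) contributes its full rectangle (area 161.50 mm²); the cube at (2, 11) does not reach this height (z outside [4, 14]); Taking the union: only the 8.5×19 cube at (1, 8.5) is present, so the union is just that shape — area = 161.50 mm². So its area = 161.50 mm². Layer 112 (z = 11.2): the r=2 cylinder contributes a regular 8-gon of circumradius 2 (area = (8/2)·2.000²·sin(360°/8) = 11.31 mm²); the cube at (8.5, 13.5) is present — its section is the full 24×26.5 rectangle (area 636.00 mm²); the cube at (1, 8.5) does not reach this height (z outside [15, 23]); the cube at (2, 11) (footprint 19.5×4) is included at this height (area 78.00 mm²); Combining (union): the regions partially overlap — summed areas 725.31 mm² minus the doubly-counted overlap 19.50 mm² gives 705.81 mm² — area = 705.81 mm². So its area = 705.81 mm². Layer 112 is larger (705.81 vs 161.50 mm²).

layer 112 (z = 11.2 mm)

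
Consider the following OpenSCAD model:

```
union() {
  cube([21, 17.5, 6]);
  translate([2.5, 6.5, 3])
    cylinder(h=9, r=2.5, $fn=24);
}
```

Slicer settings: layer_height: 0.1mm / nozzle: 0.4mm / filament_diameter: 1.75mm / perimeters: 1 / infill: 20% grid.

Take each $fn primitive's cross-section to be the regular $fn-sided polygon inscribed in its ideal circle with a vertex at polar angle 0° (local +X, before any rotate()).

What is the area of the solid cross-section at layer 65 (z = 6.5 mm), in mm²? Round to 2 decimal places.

19.41 mm²

At z = 6.5 mm: the cube is not intersected at this z (z outside [0, 6]); the r=2.5 cylinder at (2.5, 6.5) contributes a regular 24-gon of circumradius 2.5 (area = (24/2)·2.500²·sin(360°/24) = 19.41 mm²); Merging all regions: only the r=2.5 cylinder at (2.5, 6.5) is present, so the union is just that shape — area = 19.41 mm². Overall, the cross-section is a single solid region. Net area = 19.41 mm².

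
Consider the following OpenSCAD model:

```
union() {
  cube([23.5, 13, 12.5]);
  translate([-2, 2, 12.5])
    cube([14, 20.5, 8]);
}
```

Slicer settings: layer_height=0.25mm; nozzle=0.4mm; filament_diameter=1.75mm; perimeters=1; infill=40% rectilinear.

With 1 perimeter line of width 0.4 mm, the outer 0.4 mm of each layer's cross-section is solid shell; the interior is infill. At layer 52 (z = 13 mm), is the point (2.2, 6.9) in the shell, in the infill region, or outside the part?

At z = 13 mm: the cube is absent (z outside [0, 12.5]); the cube at (-2, 2) (footprint 14×20.5) is included at this height; Merging all regions: only the 14×20.5 cube at (-2, 2) is present, so the union is just that shape — 1 connected region. Overall, the cross-section is a single solid region. The nearest boundary edge runs (-2.00, 22.50)→(-2.00, 2.00); distance from the point to it = 4.20 mm. The point is inside the cross-section and 4.20 mm from the nearest boundary — more than the 0.4 mm shell width (1 × 0.4), so it's in the infill interior.

infill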